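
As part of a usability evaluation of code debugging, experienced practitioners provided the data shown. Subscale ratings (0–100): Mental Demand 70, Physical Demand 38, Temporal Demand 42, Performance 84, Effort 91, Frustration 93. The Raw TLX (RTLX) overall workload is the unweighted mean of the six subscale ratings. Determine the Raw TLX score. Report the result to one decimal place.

69.7

Sum of ratings = 70 + 38 + 42 + 84 + 91 + 93 = 418.
RTLX = 418 / 6 = 69.6667 ≈ 69.7.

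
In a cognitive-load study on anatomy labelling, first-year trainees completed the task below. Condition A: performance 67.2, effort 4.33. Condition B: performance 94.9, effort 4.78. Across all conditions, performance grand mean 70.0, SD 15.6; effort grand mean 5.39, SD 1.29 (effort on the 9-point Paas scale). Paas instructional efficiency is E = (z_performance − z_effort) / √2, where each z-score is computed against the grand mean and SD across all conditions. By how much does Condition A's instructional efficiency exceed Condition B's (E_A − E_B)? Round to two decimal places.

Condition A: z_P = (67.2 − 70.0)/15.6 = -0.1795; z_E = (4.33 − 5.39)/1.29 = -0.8217; E_A = (-0.1795 − (-0.8217))/√2 = 0.4541.
Condition B: z_P = (94.9 − 70.0)/15.6 = 1.5962; z_E = (4.78 − 5.39)/1.29 = -0.4729; E_B = (1.5962 − (-0.4729))/√2 = 1.4631.
E_A − E_B = 0.4541 − 1.4631 = -1.0090 ≈ -1.01.

-1.01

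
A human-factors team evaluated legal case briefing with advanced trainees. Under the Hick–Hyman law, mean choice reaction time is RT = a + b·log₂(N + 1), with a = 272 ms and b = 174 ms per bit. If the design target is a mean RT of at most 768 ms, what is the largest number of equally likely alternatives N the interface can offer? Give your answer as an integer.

6

Set 272 + 174·log₂(N + 1) ≤ 768.
log₂(N + 1) ≤ (768 − 272) / 174 = 2.8506.
N + 1 ≤ 2^2.8506 = 7.2130.
N ≤ 6.2130, so the largest integer N is 6.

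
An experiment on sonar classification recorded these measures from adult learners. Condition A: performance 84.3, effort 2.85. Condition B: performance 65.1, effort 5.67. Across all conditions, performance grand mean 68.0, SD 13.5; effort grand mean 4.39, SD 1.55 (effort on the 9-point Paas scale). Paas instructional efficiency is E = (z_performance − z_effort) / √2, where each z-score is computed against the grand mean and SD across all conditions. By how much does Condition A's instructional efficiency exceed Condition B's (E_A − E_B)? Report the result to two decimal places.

2.29

Condition A: z_P = (84.3 − 68.0)/13.5 = 1.2074; z_E = (2.85 − 4.39)/1.55 = -0.9935; E_A = (1.2074 − (-0.9935))/√2 = 1.5563.
Condition B: z_P = (65.1 − 68.0)/13.5 = -0.2148; z_E = (5.67 − 4.39)/1.55 = 0.8258; E_B = (-0.2148 − 0.8258)/√2 = -0.7358.
E_A − E_B = 1.5563 − (-0.7358) = 2.2921 ≈ 2.29.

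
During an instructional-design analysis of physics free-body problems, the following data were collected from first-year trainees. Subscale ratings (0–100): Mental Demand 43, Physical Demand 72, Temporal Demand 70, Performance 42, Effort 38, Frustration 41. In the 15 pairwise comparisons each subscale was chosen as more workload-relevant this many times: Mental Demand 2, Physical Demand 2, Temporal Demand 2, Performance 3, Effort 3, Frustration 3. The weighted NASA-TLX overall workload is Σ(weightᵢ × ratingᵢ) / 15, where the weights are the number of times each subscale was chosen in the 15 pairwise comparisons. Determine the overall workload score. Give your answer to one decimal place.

48.9

The tallies are the weights (they sum to 15).
Weighted sum = 2·43 + 2·72 + 2·70 + 3·42 + 3·38 + 3·41
            = 86 + 144 + 140 + 126 + 114 + 123 = 733.
Overall workload = 733 / 15 = 48.8667 ≈ 48.9.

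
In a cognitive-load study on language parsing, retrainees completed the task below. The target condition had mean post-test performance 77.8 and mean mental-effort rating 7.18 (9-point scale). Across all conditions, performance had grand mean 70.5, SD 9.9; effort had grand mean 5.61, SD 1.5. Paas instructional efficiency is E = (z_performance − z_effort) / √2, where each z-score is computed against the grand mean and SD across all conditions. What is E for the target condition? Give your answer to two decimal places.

-0.22

z_performance = (77.8 − 70.5) / 9.9 = 7.3000 / 9.9 = 0.7374.
z_effort = (7.18 − 5.61) / 1.5 = 1.5700 / 1.5 = 1.0467.
z_P − z_E = 0.7374 − 1.0467 = -0.3093.
E = -0.3093 / √2 = -0.3093 / 1.41421 = -0.2187 ≈ -0.22.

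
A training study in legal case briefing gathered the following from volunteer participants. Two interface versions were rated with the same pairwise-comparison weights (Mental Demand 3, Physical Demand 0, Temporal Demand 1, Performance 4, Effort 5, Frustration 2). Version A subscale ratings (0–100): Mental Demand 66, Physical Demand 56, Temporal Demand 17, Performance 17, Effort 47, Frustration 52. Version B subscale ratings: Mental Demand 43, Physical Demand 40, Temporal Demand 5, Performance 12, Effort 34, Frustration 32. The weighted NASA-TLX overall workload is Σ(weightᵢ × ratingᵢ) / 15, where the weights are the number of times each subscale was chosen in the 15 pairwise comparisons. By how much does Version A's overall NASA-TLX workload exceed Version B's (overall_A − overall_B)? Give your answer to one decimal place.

13.7

Version A weighted sum = 3·66 + 0·56 + 1·17 + 4·17 + 5·47 + 2·52 = 198 + 0 + 17 + 68 + 235 + 104 = 622; overall_A = 622/15 = 41.4667.
Version B weighted sum = 3·43 + 0·40 + 1·5 + 4·12 + 5·34 + 2·32 = 129 + 0 + 5 + 48 + 170 + 64 = 416; overall_B = 416/15 = 27.7333.
Difference = 41.4667 − 27.7333 = 13.7334 ≈ 13.7.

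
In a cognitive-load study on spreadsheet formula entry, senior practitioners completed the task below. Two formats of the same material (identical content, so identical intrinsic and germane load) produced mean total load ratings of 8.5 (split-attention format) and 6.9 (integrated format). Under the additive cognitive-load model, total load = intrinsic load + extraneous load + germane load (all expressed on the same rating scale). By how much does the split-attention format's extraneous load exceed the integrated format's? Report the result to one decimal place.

Intrinsic and germane load are equal across formats, so the difference in total load equals the difference in extraneous load.
Extraneous-load difference = 8.5 − 6.9 = 1.6.

1.6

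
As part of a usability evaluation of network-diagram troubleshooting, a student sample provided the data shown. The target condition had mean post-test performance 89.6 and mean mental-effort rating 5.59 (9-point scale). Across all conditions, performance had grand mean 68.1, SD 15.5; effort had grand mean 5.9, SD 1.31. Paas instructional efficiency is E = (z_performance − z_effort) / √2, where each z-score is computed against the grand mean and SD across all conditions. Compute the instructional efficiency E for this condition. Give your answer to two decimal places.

z_performance = (89.6 − 68.1) / 15.5 = 21.5000 / 15.5 = 1.3871.
z_effort = (5.59 − 5.9) / 1.31 = -0.3100 / 1.31 = -0.2366.
z_P − z_E = 1.3871 − (-0.2366) = 1.6237.
E = 1.6237 / √2 = 1.6237 / 1.41421 = 1.1481 ≈ 1.15.

1.15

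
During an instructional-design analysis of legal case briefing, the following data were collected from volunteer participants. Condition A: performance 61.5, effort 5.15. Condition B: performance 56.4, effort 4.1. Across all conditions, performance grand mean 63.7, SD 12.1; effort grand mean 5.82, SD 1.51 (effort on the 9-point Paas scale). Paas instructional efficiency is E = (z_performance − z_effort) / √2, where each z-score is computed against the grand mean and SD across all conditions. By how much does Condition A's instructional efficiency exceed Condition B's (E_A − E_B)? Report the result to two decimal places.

-0.19

Condition A: z_P = (61.5 − 63.7)/12.1 = -0.1818; z_E = (5.15 − 5.82)/1.51 = -0.4437; E_A = (-0.1818 − (-0.4437))/√2 = 0.1852.
Condition B: z_P = (56.4 − 63.7)/12.1 = -0.6033; z_E = (4.1 − 5.82)/1.51 = -1.1391; E_B = (-0.6033 − (-1.1391))/√2 = 0.3789.
E_A − E_B = 0.1852 − 0.3789 = -0.1937 ≈ -0.19.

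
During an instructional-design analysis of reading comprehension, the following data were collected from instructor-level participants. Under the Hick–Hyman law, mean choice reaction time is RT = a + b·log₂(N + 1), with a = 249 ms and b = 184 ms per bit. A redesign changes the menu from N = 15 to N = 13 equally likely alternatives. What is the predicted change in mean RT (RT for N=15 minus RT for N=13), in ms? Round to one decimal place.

35.4

RT(15) = 249 + 184·log₂(16) = 249 + 184·4.0000 = 985.0000 ms.
RT(13) = 249 + 184·log₂(14) = 249 + 184·3.8074 = 949.5616 ms.
Difference = 985.0000 − 949.5616 = 35.4384 ≈ 35.4 ms.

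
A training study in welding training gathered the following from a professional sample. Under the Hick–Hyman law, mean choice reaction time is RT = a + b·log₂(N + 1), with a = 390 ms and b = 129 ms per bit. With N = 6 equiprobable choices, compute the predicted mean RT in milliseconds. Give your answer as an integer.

log₂(6 + 1) = log₂(7) = 2.8074.
RT = 390 + 129 × 2.8074 = 390 + 362.1546 = 752.1546 ms.
≈ 752 ms.

752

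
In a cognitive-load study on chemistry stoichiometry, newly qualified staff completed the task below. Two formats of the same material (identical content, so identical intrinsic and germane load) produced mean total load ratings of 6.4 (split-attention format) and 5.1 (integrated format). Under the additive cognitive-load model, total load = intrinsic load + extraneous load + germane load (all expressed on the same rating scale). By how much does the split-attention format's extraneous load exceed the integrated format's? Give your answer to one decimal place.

1.3

Intrinsic and germane load are equal across formats, so the difference in total load equals the difference in extraneous load.
Extraneous-load difference = 6.4 − 5.1 = 1.3.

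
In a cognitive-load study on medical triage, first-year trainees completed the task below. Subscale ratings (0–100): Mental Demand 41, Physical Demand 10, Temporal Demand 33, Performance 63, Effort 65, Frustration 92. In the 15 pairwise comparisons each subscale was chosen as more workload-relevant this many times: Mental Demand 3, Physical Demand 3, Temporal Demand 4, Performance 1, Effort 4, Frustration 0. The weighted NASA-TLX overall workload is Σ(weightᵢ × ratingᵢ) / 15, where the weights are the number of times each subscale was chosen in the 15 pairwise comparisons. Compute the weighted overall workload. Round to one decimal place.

40.5

The tallies are the weights (they sum to 15).
Weighted sum = 3·41 + 3·10 + 4·33 + 1·63 + 4·65 + 0·92
            = 123 + 30 + 132 + 63 + 260 + 0 = 608.
Overall workload = 608 / 15 = 40.5333 ≈ 40.5.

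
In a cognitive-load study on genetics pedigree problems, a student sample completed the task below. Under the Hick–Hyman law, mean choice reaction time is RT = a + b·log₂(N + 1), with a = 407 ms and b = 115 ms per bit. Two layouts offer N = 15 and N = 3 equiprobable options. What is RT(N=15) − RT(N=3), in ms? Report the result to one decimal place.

230.0

RT(15) = 407 + 115·log₂(16) = 407 + 115·4.0000 = 867.0000 ms.
RT(3) = 407 + 115·log₂(4) = 407 + 115·2.0000 = 637.0000 ms.
Difference = 867.0000 − 637.0000 = 230.0000 ≈ 230.0 ms.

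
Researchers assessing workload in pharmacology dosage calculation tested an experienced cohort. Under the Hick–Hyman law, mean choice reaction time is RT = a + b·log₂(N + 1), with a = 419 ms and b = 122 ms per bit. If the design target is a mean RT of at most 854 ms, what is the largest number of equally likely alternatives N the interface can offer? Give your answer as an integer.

10

Set 419 + 122·log₂(N + 1) ≤ 854.
log₂(N + 1) ≤ (854 − 419) / 122 = 3.5656.
N + 1 ≤ 2^3.5656 = 11.8400.
N ≤ 10.8400, so the largest integer N is 10.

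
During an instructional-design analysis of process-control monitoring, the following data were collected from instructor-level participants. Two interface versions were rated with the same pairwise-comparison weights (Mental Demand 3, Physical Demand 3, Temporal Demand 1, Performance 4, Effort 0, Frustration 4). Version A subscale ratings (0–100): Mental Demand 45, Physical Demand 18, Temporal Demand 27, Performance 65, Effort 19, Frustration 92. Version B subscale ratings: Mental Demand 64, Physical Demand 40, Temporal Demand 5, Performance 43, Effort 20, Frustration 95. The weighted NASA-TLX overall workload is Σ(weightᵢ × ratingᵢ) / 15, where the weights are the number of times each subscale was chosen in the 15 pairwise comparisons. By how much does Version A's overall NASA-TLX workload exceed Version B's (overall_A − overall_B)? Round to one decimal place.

Version A weighted sum = 3·45 + 3·18 + 1·27 + 4·65 + 0·19 + 4·92 = 135 + 54 + 27 + 260 + 0 + 368 = 844; overall_A = 844/15 = 56.2667.
Version B weighted sum = 3·64 + 3·40 + 1·5 + 4·43 + 0·20 + 4·95 = 192 + 120 + 5 + 172 + 0 + 380 = 869; overall_B = 869/15 = 57.9333.
Difference = 56.2667 − 57.9333 = -1.6666 ≈ -1.7.

-1.7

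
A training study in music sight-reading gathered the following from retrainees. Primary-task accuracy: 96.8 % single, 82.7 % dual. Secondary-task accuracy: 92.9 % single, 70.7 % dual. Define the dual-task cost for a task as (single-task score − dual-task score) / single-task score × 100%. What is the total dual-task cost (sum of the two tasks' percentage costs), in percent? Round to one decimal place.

Primary cost = (96.8 − 82.7) / 96.8 × 100% = 14.5661%.
Secondary cost = (92.9 − 70.7) / 92.9 × 100% = 23.8967%.
Total = 14.5661% + 23.8967% = 38.4628% ≈ 38.5%.

38.5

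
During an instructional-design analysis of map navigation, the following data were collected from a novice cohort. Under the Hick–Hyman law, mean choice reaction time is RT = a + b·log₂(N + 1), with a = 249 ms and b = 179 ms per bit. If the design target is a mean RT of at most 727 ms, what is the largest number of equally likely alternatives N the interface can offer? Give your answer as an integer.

5

Set 249 + 179·log₂(N + 1) ≤ 727.
log₂(N + 1) ≤ (727 − 249) / 179 = 2.6704.
N + 1 ≤ 2^2.6704 = 6.3661.
N ≤ 5.3661, so the largest integer N is 5.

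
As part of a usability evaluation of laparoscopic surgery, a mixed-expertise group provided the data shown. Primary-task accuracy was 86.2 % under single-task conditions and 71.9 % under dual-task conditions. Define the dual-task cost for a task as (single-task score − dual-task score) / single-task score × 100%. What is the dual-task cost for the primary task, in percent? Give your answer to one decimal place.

Cost = (86.2 − 71.9) / 86.2 × 100%
     = 14.3000 / 86.2 × 100% = 16.5893%.
≈ 16.6%.

16.6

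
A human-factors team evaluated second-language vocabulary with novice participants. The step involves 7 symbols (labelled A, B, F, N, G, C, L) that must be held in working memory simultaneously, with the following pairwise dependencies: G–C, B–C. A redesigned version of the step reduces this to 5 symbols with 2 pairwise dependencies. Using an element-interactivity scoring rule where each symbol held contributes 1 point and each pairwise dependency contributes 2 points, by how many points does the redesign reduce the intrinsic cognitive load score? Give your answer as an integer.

2

Original: 7 × 1 + 2 × 2 = 7 + 4 = 11.
Redesigned: 5 × 1 + 2 × 2 = 5 + 4 = 9.
Reduction = 11 − 9 = 2.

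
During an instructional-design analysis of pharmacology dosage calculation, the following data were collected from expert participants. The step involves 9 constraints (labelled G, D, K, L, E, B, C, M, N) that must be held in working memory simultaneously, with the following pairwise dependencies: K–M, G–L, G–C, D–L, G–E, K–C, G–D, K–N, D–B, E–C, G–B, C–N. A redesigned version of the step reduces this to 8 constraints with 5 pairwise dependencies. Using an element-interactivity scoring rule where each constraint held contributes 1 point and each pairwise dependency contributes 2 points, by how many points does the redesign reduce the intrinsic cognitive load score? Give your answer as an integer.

15

Original: 9 × 1 + 12 × 2 = 9 + 24 = 33.
Redesigned: 8 × 1 + 5 × 2 = 8 + 10 = 18.
Reduction = 33 − 18 = 15.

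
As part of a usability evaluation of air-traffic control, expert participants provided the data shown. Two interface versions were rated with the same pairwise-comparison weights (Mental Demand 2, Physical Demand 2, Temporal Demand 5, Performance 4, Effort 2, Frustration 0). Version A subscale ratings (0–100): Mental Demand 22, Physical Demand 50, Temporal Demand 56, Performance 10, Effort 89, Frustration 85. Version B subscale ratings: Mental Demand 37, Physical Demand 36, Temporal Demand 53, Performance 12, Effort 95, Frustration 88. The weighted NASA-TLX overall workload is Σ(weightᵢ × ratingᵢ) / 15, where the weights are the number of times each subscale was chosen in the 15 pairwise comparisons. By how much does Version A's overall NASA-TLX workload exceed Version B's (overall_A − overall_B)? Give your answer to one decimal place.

Version A weighted sum = 2·22 + 2·50 + 5·56 + 4·10 + 2·89 + 0·85 = 44 + 100 + 280 + 40 + 178 + 0 = 642; overall_A = 642/15 = 42.8000.
Version B weighted sum = 2·37 + 2·36 + 5·53 + 4·12 + 2·95 + 0·88 = 74 + 72 + 265 + 48 + 190 + 0 = 649; overall_B = 649/15 = 43.2667.
Difference = 42.8000 − 43.2667 = -0.4667 ≈ -0.5.

-0.5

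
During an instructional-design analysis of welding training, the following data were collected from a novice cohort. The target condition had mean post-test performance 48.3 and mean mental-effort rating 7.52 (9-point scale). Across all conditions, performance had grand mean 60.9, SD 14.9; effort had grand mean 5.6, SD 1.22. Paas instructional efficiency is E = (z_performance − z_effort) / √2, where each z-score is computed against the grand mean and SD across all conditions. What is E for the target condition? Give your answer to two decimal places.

-1.71

z_performance = (48.3 − 60.9) / 14.9 = -12.6000 / 14.9 = -0.8456.
z_effort = (7.52 − 5.6) / 1.22 = 1.9200 / 1.22 = 1.5738.
z_P − z_E = -0.8456 − 1.5738 = -2.4194.
E = -2.4194 / √2 = -2.4194 / 1.41421 = -1.7108 ≈ -1.71.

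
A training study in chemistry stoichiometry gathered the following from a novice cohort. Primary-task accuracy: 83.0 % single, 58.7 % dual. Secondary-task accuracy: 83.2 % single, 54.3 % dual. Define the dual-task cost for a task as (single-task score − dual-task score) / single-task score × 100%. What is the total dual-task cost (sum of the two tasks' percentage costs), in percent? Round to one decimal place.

64.0

Primary cost = (83.0 − 58.7) / 83.0 × 100% = 29.2771%.
Secondary cost = (83.2 − 54.3) / 83.2 × 100% = 34.7356%.
Total = 29.2771% + 34.7356% = 64.0127% ≈ 64.0%.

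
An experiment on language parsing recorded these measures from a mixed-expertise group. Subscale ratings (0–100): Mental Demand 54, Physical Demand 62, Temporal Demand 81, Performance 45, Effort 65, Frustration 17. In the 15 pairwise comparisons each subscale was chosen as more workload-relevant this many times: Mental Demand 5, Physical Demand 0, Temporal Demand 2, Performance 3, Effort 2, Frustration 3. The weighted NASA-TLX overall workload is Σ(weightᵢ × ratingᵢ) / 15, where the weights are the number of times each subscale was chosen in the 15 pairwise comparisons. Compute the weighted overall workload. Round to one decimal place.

49.9

The tallies are the weights (they sum to 15).
Weighted sum = 5·54 + 0·62 + 2·81 + 3·45 + 2·65 + 3·17
            = 270 + 0 + 162 + 135 + 130 + 51 = 748.
Overall workload = 748 / 15 = 49.8667 ≈ 49.9.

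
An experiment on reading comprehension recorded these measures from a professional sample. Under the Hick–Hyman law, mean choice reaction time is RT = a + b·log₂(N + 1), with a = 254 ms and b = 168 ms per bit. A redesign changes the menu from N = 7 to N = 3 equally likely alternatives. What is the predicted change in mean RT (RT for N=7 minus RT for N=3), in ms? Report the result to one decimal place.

168.0

RT(7) = 254 + 168·log₂(8) = 254 + 168·3.0000 = 758.0000 ms.
RT(3) = 254 + 168·log₂(4) = 254 + 168·2.0000 = 590.0000 ms.
Difference = 758.0000 − 590.0000 = 168.0000 ≈ 168.0 ms.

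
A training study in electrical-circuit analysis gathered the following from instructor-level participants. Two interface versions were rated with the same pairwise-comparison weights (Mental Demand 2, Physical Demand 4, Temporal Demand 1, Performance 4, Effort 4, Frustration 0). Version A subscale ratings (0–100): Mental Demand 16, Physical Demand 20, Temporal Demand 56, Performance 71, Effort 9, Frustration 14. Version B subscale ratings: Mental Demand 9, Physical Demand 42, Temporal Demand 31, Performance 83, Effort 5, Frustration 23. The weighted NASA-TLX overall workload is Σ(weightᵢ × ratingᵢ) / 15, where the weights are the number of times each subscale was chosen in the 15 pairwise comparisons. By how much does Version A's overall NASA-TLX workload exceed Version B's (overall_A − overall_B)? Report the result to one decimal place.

-5.4

Version A weighted sum = 2·16 + 4·20 + 1·56 + 4·71 + 4·9 + 0·14 = 32 + 80 + 56 + 284 + 36 + 0 = 488; overall_A = 488/15 = 32.5333.
Version B weighted sum = 2·9 + 4·42 + 1·31 + 4·83 + 4·5 + 0·23 = 18 + 168 + 31 + 332 + 20 + 0 = 569; overall_B = 569/15 = 37.9333.
Difference = 32.5333 − 37.9333 = -5.4000 ≈ -5.4.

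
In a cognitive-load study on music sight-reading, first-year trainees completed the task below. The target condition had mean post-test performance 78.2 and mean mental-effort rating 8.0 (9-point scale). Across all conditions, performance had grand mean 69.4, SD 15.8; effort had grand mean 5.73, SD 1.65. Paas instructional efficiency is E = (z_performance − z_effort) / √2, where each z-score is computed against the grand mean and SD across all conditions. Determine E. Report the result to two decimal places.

z_performance = (78.2 − 69.4) / 15.8 = 8.8000 / 15.8 = 0.5570.
z_effort = (8.0 − 5.73) / 1.65 = 2.2700 / 1.65 = 1.3758.
z_P − z_E = 0.5570 − 1.3758 = -0.8188.
E = -0.8188 / √2 = -0.8188 / 1.41421 = -0.5790 ≈ -0.58.

-0.58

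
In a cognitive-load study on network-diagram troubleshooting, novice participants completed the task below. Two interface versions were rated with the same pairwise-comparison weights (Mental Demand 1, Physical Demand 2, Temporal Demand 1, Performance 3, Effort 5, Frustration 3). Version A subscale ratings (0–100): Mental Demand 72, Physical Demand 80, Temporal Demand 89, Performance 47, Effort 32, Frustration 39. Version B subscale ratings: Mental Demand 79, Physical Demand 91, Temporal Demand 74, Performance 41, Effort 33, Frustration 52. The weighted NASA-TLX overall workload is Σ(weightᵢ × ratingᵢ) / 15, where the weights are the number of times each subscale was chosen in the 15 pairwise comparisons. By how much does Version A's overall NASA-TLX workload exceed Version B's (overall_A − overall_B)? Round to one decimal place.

-2.7

Version A weighted sum = 1·72 + 2·80 + 1·89 + 3·47 + 5·32 + 3·39 = 72 + 160 + 89 + 141 + 160 + 117 = 739; overall_A = 739/15 = 49.2667.
Version B weighted sum = 1·79 + 2·91 + 1·74 + 3·41 + 5·33 + 3·52 = 79 + 182 + 74 + 123 + 165 + 156 = 779; overall_B = 779/15 = 51.9333.
Difference = 49.2667 − 51.9333 = -2.6666 ≈ -2.7.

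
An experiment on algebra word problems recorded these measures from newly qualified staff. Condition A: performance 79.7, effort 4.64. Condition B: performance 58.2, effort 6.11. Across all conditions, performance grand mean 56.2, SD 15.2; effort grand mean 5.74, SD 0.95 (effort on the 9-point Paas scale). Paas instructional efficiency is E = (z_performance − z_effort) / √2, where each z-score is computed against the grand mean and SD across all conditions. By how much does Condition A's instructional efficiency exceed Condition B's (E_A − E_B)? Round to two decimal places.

2.09

Condition A: z_P = (79.7 − 56.2)/15.2 = 1.5461; z_E = (4.64 − 5.74)/0.95 = -1.1579; E_A = (1.5461 − (-1.1579))/√2 = 1.9120.
Condition B: z_P = (58.2 − 56.2)/15.2 = 0.1316; z_E = (6.11 − 5.74)/0.95 = 0.3895; E_B = (0.1316 − 0.3895)/√2 = -0.1824.
E_A − E_B = 1.9120 − (-0.1824) = 2.0944 ≈ 2.09.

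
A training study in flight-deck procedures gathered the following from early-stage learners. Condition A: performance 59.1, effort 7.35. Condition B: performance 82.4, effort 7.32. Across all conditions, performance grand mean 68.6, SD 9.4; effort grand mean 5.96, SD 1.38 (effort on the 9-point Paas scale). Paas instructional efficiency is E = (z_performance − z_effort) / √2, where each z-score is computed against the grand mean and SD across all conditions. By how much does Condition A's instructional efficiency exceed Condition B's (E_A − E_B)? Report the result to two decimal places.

-1.77

Condition A: z_P = (59.1 − 68.6)/9.4 = -1.0106; z_E = (7.35 − 5.96)/1.38 = 1.0072; E_A = (-1.0106 − 1.0072)/√2 = -1.4268.
Condition B: z_P = (82.4 − 68.6)/9.4 = 1.4681; z_E = (7.32 − 5.96)/1.38 = 0.9855; E_B = (1.4681 − 0.9855)/√2 = 0.3412.
E_A − E_B = -1.4268 − 0.3412 = -1.7680 ≈ -1.77.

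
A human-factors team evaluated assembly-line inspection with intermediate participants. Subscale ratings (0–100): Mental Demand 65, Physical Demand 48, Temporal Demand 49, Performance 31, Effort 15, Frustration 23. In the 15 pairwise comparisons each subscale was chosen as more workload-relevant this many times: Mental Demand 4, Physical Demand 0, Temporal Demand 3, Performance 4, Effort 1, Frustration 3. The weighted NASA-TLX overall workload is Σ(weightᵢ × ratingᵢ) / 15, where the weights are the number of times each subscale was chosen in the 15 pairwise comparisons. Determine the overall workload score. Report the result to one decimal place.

41.0

The tallies are the weights (they sum to 15).
Weighted sum = 4·65 + 0·48 + 3·49 + 4·31 + 1·15 + 3·23
            = 260 + 0 + 147 + 124 + 15 + 69 = 615.
Overall workload = 615 / 15 = 41.0000 ≈ 41.0.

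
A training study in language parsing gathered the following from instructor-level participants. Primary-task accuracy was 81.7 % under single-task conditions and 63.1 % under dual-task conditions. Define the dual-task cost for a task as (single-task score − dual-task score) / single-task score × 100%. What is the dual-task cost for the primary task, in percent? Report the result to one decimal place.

22.8

Cost = (81.7 − 63.1) / 81.7 × 100%
     = 18.6000 / 81.7 × 100% = 22.7662%.
≈ 22.8%.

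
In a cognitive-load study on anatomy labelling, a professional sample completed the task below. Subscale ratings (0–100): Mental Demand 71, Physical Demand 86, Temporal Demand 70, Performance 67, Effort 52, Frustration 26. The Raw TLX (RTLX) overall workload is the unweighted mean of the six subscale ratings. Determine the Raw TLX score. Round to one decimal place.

Sum of ratings = 71 + 86 + 70 + 67 + 52 + 26 = 372.
RTLX = 372 / 6 = 62.0000 ≈ 62.0.

62.0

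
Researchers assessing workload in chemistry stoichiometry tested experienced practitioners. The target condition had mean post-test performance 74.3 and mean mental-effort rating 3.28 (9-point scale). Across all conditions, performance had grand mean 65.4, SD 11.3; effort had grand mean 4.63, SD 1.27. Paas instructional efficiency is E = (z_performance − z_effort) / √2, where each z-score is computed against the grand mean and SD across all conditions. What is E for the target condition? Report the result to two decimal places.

z_performance = (74.3 − 65.4) / 11.3 = 8.9000 / 11.3 = 0.7876.
z_effort = (3.28 − 4.63) / 1.27 = -1.3500 / 1.27 = -1.0630.
z_P − z_E = 0.7876 − (-1.0630) = 1.8506.
E = 1.8506 / √2 = 1.8506 / 1.41421 = 1.3086 ≈ 1.31.

1.31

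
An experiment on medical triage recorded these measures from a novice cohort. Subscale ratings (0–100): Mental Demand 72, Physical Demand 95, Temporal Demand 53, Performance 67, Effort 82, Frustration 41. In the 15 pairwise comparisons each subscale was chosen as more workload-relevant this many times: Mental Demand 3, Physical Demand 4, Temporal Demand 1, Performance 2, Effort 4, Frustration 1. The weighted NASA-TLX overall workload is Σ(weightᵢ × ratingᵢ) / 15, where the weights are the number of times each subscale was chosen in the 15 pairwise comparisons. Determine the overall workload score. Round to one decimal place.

The tallies are the weights (they sum to 15).
Weighted sum = 3·72 + 4·95 + 1·53 + 2·67 + 4·82 + 1·41
            = 216 + 380 + 53 + 134 + 328 + 41 = 1152.
Overall workload = 1152 / 15 = 76.8000 ≈ 76.8.

76.8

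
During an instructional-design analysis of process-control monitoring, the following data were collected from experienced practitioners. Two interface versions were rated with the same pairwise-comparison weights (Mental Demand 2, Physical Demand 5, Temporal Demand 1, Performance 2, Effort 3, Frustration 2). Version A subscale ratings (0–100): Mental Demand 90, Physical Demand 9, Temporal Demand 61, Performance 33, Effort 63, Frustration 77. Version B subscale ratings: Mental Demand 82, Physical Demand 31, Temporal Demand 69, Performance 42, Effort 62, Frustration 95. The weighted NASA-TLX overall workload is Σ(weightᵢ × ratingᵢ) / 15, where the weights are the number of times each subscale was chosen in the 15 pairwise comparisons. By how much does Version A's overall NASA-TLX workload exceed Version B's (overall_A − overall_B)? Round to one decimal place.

-10.2

Version A weighted sum = 2·90 + 5·9 + 1·61 + 2·33 + 3·63 + 2·77 = 180 + 45 + 61 + 66 + 189 + 154 = 695; overall_A = 695/15 = 46.3333.
Version B weighted sum = 2·82 + 5·31 + 1·69 + 2·42 + 3·62 + 2·95 = 164 + 155 + 69 + 84 + 186 + 190 = 848; overall_B = 848/15 = 56.5333.
Difference = 46.3333 − 56.5333 = -10.2000 ≈ -10.2.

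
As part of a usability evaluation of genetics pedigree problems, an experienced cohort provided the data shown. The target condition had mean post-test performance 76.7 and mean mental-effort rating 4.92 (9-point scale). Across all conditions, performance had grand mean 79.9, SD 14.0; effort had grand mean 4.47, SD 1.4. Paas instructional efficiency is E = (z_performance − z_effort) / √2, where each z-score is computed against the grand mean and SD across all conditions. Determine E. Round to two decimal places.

z_performance = (76.7 − 79.9) / 14.0 = -3.2000 / 14.0 = -0.2286.
z_effort = (4.92 − 4.47) / 1.4 = 0.4500 / 1.4 = 0.3214.
z_P − z_E = -0.2286 − 0.3214 = -0.5500.
E = -0.5500 / √2 = -0.5500 / 1.41421 = -0.3889 ≈ -0.39.

-0.39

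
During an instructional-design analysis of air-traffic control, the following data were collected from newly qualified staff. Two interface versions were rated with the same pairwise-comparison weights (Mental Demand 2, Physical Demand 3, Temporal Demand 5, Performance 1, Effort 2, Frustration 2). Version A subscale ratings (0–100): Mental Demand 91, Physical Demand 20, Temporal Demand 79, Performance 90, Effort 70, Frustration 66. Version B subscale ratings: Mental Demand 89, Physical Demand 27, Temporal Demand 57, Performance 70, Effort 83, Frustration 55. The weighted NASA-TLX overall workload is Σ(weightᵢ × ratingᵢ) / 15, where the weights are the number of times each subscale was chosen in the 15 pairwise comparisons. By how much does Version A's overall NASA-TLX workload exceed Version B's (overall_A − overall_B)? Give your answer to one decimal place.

Version A weighted sum = 2·91 + 3·20 + 5·79 + 1·90 + 2·70 + 2·66 = 182 + 60 + 395 + 90 + 140 + 132 = 999; overall_A = 999/15 = 66.6000.
Version B weighted sum = 2·89 + 3·27 + 5·57 + 1·70 + 2·83 + 2·55 = 178 + 81 + 285 + 70 + 166 + 110 = 890; overall_B = 890/15 = 59.3333.
Difference = 66.6000 − 59.3333 = 7.2667 ≈ 7.3.

7.3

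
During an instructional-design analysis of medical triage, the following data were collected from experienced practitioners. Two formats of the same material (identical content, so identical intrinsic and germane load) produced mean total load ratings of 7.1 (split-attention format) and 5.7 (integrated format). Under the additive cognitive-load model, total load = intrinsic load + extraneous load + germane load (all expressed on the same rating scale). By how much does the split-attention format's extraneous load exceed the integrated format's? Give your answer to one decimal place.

1.4

Intrinsic and germane load are equal across formats, so the difference in total load equals the difference in extraneous load.
Extraneous-load difference = 7.1 − 5.7 = 1.4.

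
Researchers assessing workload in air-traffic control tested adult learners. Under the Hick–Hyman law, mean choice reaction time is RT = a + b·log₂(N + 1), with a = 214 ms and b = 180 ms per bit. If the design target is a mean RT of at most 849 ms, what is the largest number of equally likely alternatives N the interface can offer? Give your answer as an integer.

10

Set 214 + 180·log₂(N + 1) ≤ 849.
log₂(N + 1) ≤ (849 − 214) / 180 = 3.5278.
N + 1 ≤ 2^3.5278 = 11.5338.
N ≤ 10.5338, so the largest integer N is 10.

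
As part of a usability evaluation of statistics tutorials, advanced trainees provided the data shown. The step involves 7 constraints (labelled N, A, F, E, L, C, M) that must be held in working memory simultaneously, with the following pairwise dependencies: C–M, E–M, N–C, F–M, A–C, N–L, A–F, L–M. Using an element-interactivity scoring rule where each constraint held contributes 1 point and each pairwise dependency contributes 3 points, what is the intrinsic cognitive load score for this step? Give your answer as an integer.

Count of constraints held simultaneously: 7.
Count of pairwise dependencies listed: 8.
Element contribution: 7 × 1 = 7.
Interaction contribution: 8 × 3 = 24.
Intrinsic load = 7 + 24 = 31.

31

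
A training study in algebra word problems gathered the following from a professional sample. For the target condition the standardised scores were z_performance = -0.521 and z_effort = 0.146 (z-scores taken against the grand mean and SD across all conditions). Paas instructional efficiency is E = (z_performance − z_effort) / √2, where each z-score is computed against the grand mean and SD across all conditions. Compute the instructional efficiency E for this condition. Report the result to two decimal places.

-0.47

z_P − z_E = -0.521 − 0.146 = -0.6670.
E = -0.6670 / √2 = -0.6670 / 1.41421 = -0.4716 ≈ -0.47.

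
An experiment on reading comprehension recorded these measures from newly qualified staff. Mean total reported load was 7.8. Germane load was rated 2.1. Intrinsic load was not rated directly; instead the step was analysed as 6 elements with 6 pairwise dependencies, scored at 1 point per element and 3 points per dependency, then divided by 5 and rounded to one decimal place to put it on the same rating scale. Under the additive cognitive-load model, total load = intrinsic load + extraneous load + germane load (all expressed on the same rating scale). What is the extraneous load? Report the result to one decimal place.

Intrinsic (element-interactivity): (6 × 1 + 6 × 3) / 5 = 24 / 5 = 4.8000 → 4.8.
extraneous load = total − intrinsic − germane
             = 7.8 − 4.8 − 2.1 = 0.9.

0.9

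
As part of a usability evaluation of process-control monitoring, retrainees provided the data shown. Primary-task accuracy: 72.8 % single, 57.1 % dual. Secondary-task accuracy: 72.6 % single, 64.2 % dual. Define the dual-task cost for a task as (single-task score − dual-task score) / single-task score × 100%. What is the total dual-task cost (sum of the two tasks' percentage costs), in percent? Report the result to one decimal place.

Primary cost = (72.8 − 57.1) / 72.8 × 100% = 21.5659%.
Secondary cost = (72.6 − 64.2) / 72.6 × 100% = 11.5702%.
Total = 21.5659% + 11.5702% = 33.1361% ≈ 33.1%.

33.1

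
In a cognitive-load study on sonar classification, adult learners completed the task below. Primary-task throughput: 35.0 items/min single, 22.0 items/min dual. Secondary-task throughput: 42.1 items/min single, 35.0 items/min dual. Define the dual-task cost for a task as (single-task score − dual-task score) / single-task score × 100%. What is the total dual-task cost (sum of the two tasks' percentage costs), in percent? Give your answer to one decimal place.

54.0

Primary cost = (35.0 − 22.0) / 35.0 × 100% = 37.1429%.
Secondary cost = (42.1 − 35.0) / 42.1 × 100% = 16.8646%.
Total = 37.1429% + 16.8646% = 54.0075% ≈ 54.0%.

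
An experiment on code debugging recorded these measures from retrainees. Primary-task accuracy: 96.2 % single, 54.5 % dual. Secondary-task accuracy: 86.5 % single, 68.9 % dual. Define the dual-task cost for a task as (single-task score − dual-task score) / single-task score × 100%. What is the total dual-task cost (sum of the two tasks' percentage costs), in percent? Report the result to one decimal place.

63.7

Primary cost = (96.2 − 54.5) / 96.2 × 100% = 43.3472%.
Secondary cost = (86.5 − 68.9) / 86.5 × 100% = 20.3468%.
Total = 43.3472% + 20.3468% = 63.6940% ≈ 63.7%.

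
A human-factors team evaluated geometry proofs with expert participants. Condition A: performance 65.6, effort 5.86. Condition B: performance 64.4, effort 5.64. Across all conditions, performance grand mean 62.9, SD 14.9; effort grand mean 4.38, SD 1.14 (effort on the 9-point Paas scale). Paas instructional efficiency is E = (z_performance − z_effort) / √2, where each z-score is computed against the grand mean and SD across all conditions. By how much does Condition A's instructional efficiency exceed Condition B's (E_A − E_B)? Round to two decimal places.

-0.08

Condition A: z_P = (65.6 − 62.9)/14.9 = 0.1812; z_E = (5.86 − 4.38)/1.14 = 1.2982; E_A = (0.1812 − 1.2982)/√2 = -0.7898.
Condition B: z_P = (64.4 − 62.9)/14.9 = 0.1007; z_E = (5.64 − 4.38)/1.14 = 1.1053; E_B = (0.1007 − 1.1053)/√2 = -0.7104.
E_A − E_B = -0.7898 − (-0.7104) = -0.0794 ≈ -0.08.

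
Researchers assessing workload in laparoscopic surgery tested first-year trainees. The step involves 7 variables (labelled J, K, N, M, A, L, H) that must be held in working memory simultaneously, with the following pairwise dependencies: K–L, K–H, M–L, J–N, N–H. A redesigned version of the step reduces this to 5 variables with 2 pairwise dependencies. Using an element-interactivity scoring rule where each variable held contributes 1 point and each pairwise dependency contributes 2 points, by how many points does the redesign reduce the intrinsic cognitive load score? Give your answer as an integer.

Original: 7 × 1 + 5 × 2 = 7 + 10 = 17.
Redesigned: 5 × 1 + 2 × 2 = 5 + 4 = 9.
Reduction = 17 − 9 = 8.

8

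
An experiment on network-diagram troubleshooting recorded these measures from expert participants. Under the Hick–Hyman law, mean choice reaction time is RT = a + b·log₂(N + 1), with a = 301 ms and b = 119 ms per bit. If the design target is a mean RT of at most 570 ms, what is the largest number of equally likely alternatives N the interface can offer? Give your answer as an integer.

Set 301 + 119·log₂(N + 1) ≤ 570.
log₂(N + 1) ≤ (570 − 301) / 119 = 2.2605.
N + 1 ≤ 2^2.2605 = 4.7916.
N ≤ 3.7916, so the largest integer N is 3.

3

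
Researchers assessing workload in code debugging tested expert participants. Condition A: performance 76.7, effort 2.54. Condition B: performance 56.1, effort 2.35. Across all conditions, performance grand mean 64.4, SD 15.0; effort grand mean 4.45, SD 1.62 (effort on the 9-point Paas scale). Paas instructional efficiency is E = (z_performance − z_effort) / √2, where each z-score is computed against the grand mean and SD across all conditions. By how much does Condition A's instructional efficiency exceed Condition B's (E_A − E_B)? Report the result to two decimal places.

Condition A: z_P = (76.7 − 64.4)/15.0 = 0.8200; z_E = (2.54 − 4.45)/1.62 = -1.1790; E_A = (0.8200 − (-1.1790))/√2 = 1.4135.
Condition B: z_P = (56.1 − 64.4)/15.0 = -0.5533; z_E = (2.35 − 4.45)/1.62 = -1.2963; E_B = (-0.5533 − (-1.2963))/√2 = 0.5254.
E_A − E_B = 1.4135 − 0.5254 = 0.8881 ≈ 0.89.

0.89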